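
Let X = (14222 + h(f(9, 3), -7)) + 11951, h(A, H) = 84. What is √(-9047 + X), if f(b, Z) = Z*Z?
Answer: √17210 ≈ 131.19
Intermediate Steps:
f(b, Z) = Z²
X = 26257 (X = (14222 + 84) + 11951 = 14306 + 11951 = 26257)
√(-9047 + X) = √(-9047 + 26257) = √17210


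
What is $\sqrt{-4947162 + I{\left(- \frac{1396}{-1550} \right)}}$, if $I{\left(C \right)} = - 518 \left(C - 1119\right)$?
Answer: $\frac{2 i \sqrt{26235219121}}{155} \approx 2090.0 i$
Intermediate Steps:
$I{\left(C \right)} = 579642 - 518 C$ ($I{\left(C \right)} = - 518 \left(-1119 + C\right) = 579642 - 518 C$)
$\sqrt{-4947162 + I{\left(- \frac{1396}{-1550} \right)}} = \sqrt{-4947162 + \left(579642 - 518 \left(- \frac{1396}{-1550}\right)\right)} = \sqrt{-4947162 + \left(579642 - 518 \left(\left(-1396\right) \left(- \frac{1}{1550}\right)\right)\right)} = \sqrt{-4947162 + \left(579642 - \frac{361564}{775}\right)} = \sqrt{-4947162 + \frac{448860986}{775}} = \sqrt{- \frac{3385189564}{775}} = \frac{2 i \sqrt{26235219121}}{155}$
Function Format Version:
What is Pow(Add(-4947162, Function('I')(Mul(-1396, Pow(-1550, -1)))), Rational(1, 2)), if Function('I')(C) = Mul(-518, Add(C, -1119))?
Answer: Mul(Rational(2, 155), I, Pow(26235219121, Rational(1, 2))) ≈ Mul(2090.0, I)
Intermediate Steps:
Function('I')(C) = Add(579642, Mul(-518, C)) (Function('I')(C) = Mul(-518, Add(-1119, C)) = Add(579642, Mul(-518, C)))
Pow(Add(-4947162, Function('I')(Mul(-1396, Pow(-1550, -1)))), Rational(1, 2)) = Pow(Add(-4947162, Add(579642, Mul(-518, Mul(-1396, Pow(-1550, -1))))), Rational(1, 2)) = Pow(Add(-4947162, Add(579642, Mul(-518, Mul(-1396, Rational(-1, 1550))))), Rational(1, 2)) = Pow(Add(-4947162, Add(579642, Mul(-518, Rational(698, 775)))), Rational(1, 2)) = Pow(Add(-4947162, Add(579642, Rational(-361564, 775))), Rational(1, 2)) = Pow(Add(-4947162, Rational(448860986, 775)), Rational(1, 2)) = Pow(Rational(-3385189564, 775), Rational(1, 2)) = Mul(Rational(2, 155), I, Pow(26235219121, Rational(1, 2)))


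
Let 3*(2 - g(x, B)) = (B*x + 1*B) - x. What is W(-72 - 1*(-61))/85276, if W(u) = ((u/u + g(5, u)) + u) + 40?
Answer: 167/255828 ≈ 0.00065278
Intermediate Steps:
g(x, B) = 2 - B/3 + x/3 - B*x/3 (g(x, B) = 2 - ((B*x + 1*B) - x)/3 = 2 - ((B*x + B) - x)/3 = 2 - ((B + B*x) - x)/3 = 2 - (B - x + B*x)/3 = 2 + (-B/3 + x/3 - B*x/3) = 2 - B/3 + x/3 - B*x/3)
W(u) = 134/3 - u (W(u) = ((u/u + (2 - u/3 + (1/3)*5 - 1/3*u*5)) + u) + 40 = ((1 + (2 - u/3 + 5/3 - 5*u/3)) + u) + 40 = ((1 + (11/3 - 2*u)) + u) + 40 = ((14/3 - 2*u) + u) + 40 = (14/3 - u) + 40 = 134/3 - u)
W(-72 - 1*(-61))/85276 = (134/3 - (-72 - 1*(-61)))/85276 = (134/3 - (-72 + 61))*(1/85276) = (134/3 - 1*(-11))*(1/85276) = (134/3 + 11)*(1/85276) = (167/3)*(1/85276) = 167/255828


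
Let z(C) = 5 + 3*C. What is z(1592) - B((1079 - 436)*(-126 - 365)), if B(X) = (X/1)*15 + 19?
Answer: 4740457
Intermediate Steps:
B(X) = 19 + 15*X (B(X) = (X*1)*15 + 19 = X*15 + 19 = 15*X + 19 = 19 + 15*X)
z(1592) - B((1079 - 436)*(-126 - 365)) = (5 + 3*1592) - (19 + 15*((1079 - 436)*(-126 - 365))) = (5 + 4776) - (19 + 15*(643*(-491))) = 4781 - (19 + 15*(-315713)) = 4781 - (19 - 4735695) = 4781 - 1*(-4735676) = 4781 + 4735676 = 4740457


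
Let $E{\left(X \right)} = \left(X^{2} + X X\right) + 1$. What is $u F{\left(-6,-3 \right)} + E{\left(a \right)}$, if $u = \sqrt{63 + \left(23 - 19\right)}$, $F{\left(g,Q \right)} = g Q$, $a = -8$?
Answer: $129 + 18 \sqrt{67} \approx 276.34$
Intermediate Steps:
$F{\left(g,Q \right)} = Q g$
$E{\left(X \right)} = 1 + 2 X^{2}$ ($E{\left(X \right)} = \left(X^{2} + X^{2}\right) + 1 = 2 X^{2} + 1 = 1 + 2 X^{2}$)
$u = \sqrt{67}$ ($u = \sqrt{63 + \left(23 - 19\right)} = \sqrt{63 + 4} = \sqrt{67} \approx 8.1853$)
$u F{\left(-6,-3 \right)} + E{\left(a \right)} = \sqrt{67} \left(\left(-3\right) \left(-6\right)\right) + \left(1 + 2 \left(-8\right)^{2}\right) = \sqrt{67} \cdot 18 + \left(1 + 2 \cdot 64\right) = 18 \sqrt{67} + \left(1 + 128\right) = 18 \sqrt{67} + 129 = 129 + 18 \sqrt{67}$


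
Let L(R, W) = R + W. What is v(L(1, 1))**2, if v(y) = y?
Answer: 4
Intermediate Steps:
v(L(1, 1))**2 = (1 + 1)**2 = 2**2 = 4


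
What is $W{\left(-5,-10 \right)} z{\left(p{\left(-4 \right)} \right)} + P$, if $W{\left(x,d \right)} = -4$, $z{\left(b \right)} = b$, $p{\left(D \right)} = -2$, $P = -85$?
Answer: $-77$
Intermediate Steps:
$W{\left(-5,-10 \right)} z{\left(p{\left(-4 \right)} \right)} + P = \left(-4\right) \left(-2\right) - 85 = 8 - 85 = -77$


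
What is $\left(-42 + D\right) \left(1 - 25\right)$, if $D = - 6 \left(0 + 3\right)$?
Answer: $1440$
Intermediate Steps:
$D = -18$ ($D = \left(-6\right) 3 = -18$)
$\left(-42 + D\right) \left(1 - 25\right) = \left(-42 - 18\right) \left(1 - 25\right) = \left(-60\right) \left(-24\right) = 1440$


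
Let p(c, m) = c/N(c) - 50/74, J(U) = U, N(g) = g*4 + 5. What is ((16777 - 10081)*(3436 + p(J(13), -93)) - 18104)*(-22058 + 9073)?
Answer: -209829905712280/703 ≈ -2.9848e+11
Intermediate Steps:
N(g) = 5 + 4*g (N(g) = 4*g + 5 = 5 + 4*g)
p(c, m) = -25/37 + c/(5 + 4*c) (p(c, m) = c/(5 + 4*c) - 50/74 = c/(5 + 4*c) - 50*1/74 = c/(5 + 4*c) - 25/37 = -25/37 + c/(5 + 4*c))
((16777 - 10081)*(3436 + p(J(13), -93)) - 18104)*(-22058 + 9073) = ((16777 - 10081)*(3436 + (-125 - 63*13)/(37*(5 + 4*13))) - 18104)*(-22058 + 9073) = (6696*(3436 + (-125 - 819)/(37*(5 + 52))) - 18104)*(-12985) = (6696*(3436 + (1/37)*(-944)/57) - 18104)*(-12985) = (6696*(3436 + (1/37)*(1/57)*(-944)) - 18104)*(-12985) = (6696*(3436 - 944/2109) - 18104)*(-12985) = (6696*(7245580/2109) - 18104)*(-12985) = (16172134560/703 - 18104)*(-12985) = (16159407448/703)*(-12985) = -209829905712280/703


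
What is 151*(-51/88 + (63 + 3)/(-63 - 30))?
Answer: -531067/2728 ≈ -194.67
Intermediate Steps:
151*(-51/88 + (63 + 3)/(-63 - 30)) = 151*(-51*1/88 + 66/(-93)) = 151*(-51/88 + 66*(-1/93)) = 151*(-51/88 - 22/31) = 151*(-3517/2728) = -531067/2728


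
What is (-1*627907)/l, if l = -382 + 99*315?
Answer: -627907/30803 ≈ -20.385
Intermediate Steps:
l = 30803 (l = -382 + 31185 = 30803)
(-1*627907)/l = -1*627907/30803 = -627907*1/30803 = -627907/30803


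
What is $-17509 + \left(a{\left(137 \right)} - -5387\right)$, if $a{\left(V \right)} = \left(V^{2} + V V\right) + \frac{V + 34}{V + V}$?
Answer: $\frac{6964155}{274} \approx 25417.0$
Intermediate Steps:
$a{\left(V \right)} = 2 V^{2} + \frac{34 + V}{2 V}$ ($a{\left(V \right)} = \left(V^{2} + V^{2}\right) + \frac{34 + V}{2 V} = 2 V^{2} + \left(34 + V\right) \frac{1}{2 V} = 2 V^{2} + \frac{34 + V}{2 V}$)
$-17509 + \left(a{\left(137 \right)} - -5387\right) = -17509 - \left(-5387 - \frac{34 + 137 + 4 \cdot 137^{3}}{2 \cdot 137}\right) = -17509 + \left(\frac{1}{2} \cdot \frac{1}{137} \left(34 + 137 + 4 \cdot 2571353\right) + 5387\right) = -17509 + \left(\frac{1}{2} \cdot \frac{1}{137} \left(34 + 137 + 10285412\right) + 5387\right) = -17509 + \left(\frac{1}{2} \cdot \frac{1}{137} \cdot 10285583 + 5387\right) = -17509 + \left(\frac{10285583}{274} + 5387\right) = -17509 + \frac{11761621}{274} = \frac{6964155}{274}$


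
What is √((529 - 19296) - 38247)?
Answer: I*√57014 ≈ 238.78*I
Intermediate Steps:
√((529 - 19296) - 38247) = √(-18767 - 38247) = √(-57014) = I*√57014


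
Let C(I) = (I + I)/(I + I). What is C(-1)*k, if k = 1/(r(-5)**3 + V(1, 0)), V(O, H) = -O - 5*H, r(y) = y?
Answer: -1/126 ≈ -0.0079365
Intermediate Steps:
C(I) = 1 (C(I) = (2*I)/((2*I)) = (2*I)*(1/(2*I)) = 1)
k = -1/126 (k = 1/((-5)**3 + (-1*1 - 5*0)) = 1/(-125 + (-1 + 0)) = 1/(-125 - 1) = 1/(-126) = -1/126 ≈ -0.0079365)
C(-1)*k = 1*(-1/126) = -1/126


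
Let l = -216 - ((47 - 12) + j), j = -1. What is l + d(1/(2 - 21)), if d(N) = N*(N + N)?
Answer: -90248/361 ≈ -249.99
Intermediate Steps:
d(N) = 2*N² (d(N) = N*(2*N) = 2*N²)
l = -250 (l = -216 - ((47 - 12) - 1) = -216 - (35 - 1) = -216 - 1*34 = -216 - 34 = -250)
l + d(1/(2 - 21)) = -250 + 2*(1/(2 - 21))² = -250 + 2*(1/(-19))² = -250 + 2*(-1/19)² = -250 + 2*(1/361) = -250 + 2/361 = -90248/361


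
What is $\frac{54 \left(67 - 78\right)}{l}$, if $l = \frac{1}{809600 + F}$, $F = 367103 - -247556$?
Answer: $-846009846$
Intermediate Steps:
$F = 614659$ ($F = 367103 + 247556 = 614659$)
$l = \frac{1}{1424259}$ ($l = \frac{1}{809600 + 614659} = \frac{1}{1424259} \approx 7.0212 \cdot 10^{-7}$)
$\frac{54 \left(67 - 78\right)}{l} = 54 \left(67 - 78\right) \frac{1}{\frac{1}{1424259}} = 54 \left(-11\right) 1424259 = \left(-594\right) 1424259 = -846009846$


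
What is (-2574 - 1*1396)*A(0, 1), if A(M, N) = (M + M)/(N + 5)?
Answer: 0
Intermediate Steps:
A(M, N) = 2*M/(5 + N) (A(M, N) = (2*M)/(5 + N) = 2*M/(5 + N))
(-2574 - 1*1396)*A(0, 1) = (-2574 - 1*1396)*(2*0/(5 + 1)) = (-2574 - 1396)*(2*0/6) = -7940*0/6 = -3970*0 = 0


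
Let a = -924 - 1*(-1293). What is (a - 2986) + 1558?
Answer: -1059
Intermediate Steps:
a = 369 (a = -924 + 1293 = 369)
(a - 2986) + 1558 = (369 - 2986) + 1558 = -2617 + 1558 = -1059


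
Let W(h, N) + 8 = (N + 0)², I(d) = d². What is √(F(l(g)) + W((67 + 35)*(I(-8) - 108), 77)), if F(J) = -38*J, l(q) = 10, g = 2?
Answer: √5541 ≈ 74.438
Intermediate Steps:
W(h, N) = -8 + N² (W(h, N) = -8 + (N + 0)² = -8 + N²)
√(F(l(g)) + W((67 + 35)*(I(-8) - 108), 77)) = √(-38*10 + (-8 + 77²)) = √(-380 + (-8 + 5929)) = √(-380 + 5921) = √5541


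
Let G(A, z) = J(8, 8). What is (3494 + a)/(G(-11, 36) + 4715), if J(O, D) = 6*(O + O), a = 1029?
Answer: 4523/4811 ≈ 0.94014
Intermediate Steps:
J(O, D) = 12*O (J(O, D) = 6*(2*O) = 12*O)
G(A, z) = 96 (G(A, z) = 12*8 = 96)
(3494 + a)/(G(-11, 36) + 4715) = (3494 + 1029)/(96 + 4715) = 4523/4811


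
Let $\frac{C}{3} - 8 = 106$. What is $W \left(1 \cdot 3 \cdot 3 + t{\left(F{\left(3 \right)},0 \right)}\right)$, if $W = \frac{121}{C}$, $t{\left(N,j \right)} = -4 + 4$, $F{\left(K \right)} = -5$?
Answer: $\frac{121}{38} \approx 3.1842$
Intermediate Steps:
$t{\left(N,j \right)} = 0$
$C = 342$ ($C = 24 + 3 \cdot 106 = 24 + 318 = 342$)
$W = \frac{121}{342} \approx 0.3538$
$W \left(1 \cdot 3 \cdot 3 + t{\left(F{\left(3 \right)},0 \right)}\right) = \frac{121 \left(1 \cdot 3 \cdot 3 + 0\right)}{342} = \frac{121 \left(3 \cdot 3 + 0\right)}{342} = \frac{121 \left(9 + 0\right)}{342} = \frac{121}{342} \cdot 9 = \frac{121}{38}$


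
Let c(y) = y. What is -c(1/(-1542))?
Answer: 1/1542 ≈ 0.00064851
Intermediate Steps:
-c(1/(-1542)) = -1/(-1542) = -1*(-1/1542) = 1/1542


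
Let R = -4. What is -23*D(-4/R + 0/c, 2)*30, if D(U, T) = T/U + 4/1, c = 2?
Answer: -4140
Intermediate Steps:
D(U, T) = 4 + T/U (D(U, T) = T/U + 4*1 = T/U + 4 = 4 + T/U)
-23*D(-4/R + 0/c, 2)*30 = -23*(4 + 2/(-4/(-4) + 0/2))*30 = -23*(4 + 2/(-4*(-¼) + 0*(½)))*30 = -23*(4 + 2/(1 + 0))*30 = -23*(4 + 2/1)*30 = -23*(4 + 2*1)*30 = -23*(4 + 2)*30 = -23*6*30 = -138*30 = -4140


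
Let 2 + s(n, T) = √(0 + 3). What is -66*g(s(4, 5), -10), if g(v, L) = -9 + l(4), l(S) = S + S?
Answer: 66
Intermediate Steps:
s(n, T) = -2 + √3 (s(n, T) = -2 + √(0 + 3) = -2 + √3)
l(S) = 2*S
g(v, L) = -1 (g(v, L) = -9 + 2*4 = -9 + 8 = -1)
-66*g(s(4, 5), -10) = -66*(-1) = 66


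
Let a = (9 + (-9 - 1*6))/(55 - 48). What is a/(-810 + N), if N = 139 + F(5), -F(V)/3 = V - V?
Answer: 6/4697 ≈ 0.0012774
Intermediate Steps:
F(V) = 0 (F(V) = -3*(V - V) = -3*0 = 0)
a = -6/7 (a = (9 + (-9 - 6))/7 = (9 - 15)*(1/7) = -6*1/7 = -6/7 ≈ -0.85714)
N = 139 (N = 139 + 0 = 139)
a/(-810 + N) = -6/7/(-810 + 139) = -6/7/(-671) = -1/671*(-6/7) = 6/4697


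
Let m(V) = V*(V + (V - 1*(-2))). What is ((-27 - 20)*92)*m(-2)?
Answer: -17296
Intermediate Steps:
m(V) = V*(2 + 2*V) (m(V) = V*(V + (V + 2)) = V*(V + (2 + V)) = V*(2 + 2*V))
((-27 - 20)*92)*m(-2) = ((-27 - 20)*92)*(2*(-2)*(1 - 2)) = (-47*92)*(2*(-2)*(-1)) = -4324*4 = -17296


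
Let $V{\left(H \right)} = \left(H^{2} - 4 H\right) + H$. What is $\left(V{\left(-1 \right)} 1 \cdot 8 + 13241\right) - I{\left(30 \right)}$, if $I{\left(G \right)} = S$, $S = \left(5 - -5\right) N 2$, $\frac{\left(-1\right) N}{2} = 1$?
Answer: $13313$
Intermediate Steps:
$N = -2$ ($N = \left(-2\right) 1 = -2$)
$S = -40$ ($S = \left(5 - -5\right) \left(-2\right) 2 = \left(5 + 5\right) \left(-2\right) 2 = 10 \left(-2\right) 2 = \left(-20\right) 2 = -40$)
$I{\left(G \right)} = -40$
$V{\left(H \right)} = H^{2} - 3 H$
$\left(V{\left(-1 \right)} 1 \cdot 8 + 13241\right) - I{\left(30 \right)} = \left(- (-3 - 1) 1 \cdot 8 + 13241\right) - -40 = \left(\left(-1\right) \left(-4\right) 1 \cdot 8 + 13241\right) + 40 = \left(4 \cdot 1 \cdot 8 + 13241\right) + 40 = \left(4 \cdot 8 + 13241\right) + 40 = \left(32 + 13241\right) + 40 = 13273 + 40 = 13313$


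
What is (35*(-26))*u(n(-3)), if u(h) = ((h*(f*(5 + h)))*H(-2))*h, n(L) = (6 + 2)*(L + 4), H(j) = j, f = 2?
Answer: 3028480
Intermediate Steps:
n(L) = 32 + 8*L (n(L) = 8*(4 + L) = 32 + 8*L)
u(h) = -2*h²*(10 + 2*h) (u(h) = ((h*(2*(5 + h)))*(-2))*h = ((h*(10 + 2*h))*(-2))*h = (-2*h*(10 + 2*h))*h = -2*h²*(10 + 2*h))
(35*(-26))*u(n(-3)) = (35*(-26))*(4*(32 + 8*(-3))²*(-5 - (32 + 8*(-3)))) = -3640*(32 - 24)²*(-5 - (32 - 24)) = -3640*8²*(-5 - 1*8) = -3640*64*(-5 - 8) = -3640*64*(-13) = -910*(-3328) = 3028480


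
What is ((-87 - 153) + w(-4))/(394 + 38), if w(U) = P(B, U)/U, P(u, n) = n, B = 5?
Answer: -239/432 ≈ -0.55324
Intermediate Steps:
w(U) = 1 (w(U) = U/U = 1)
((-87 - 153) + w(-4))/(394 + 38) = ((-87 - 153) + 1)/(394 + 38) = (-240 + 1)/432 = -239*1/432 = -239/432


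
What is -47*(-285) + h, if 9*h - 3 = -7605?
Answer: 37651/3 ≈ 12550.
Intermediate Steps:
h = -2534/3 (h = ⅓ + (⅑)*(-7605) = ⅓ - 845 = -2534/3 ≈ -844.67)
-47*(-285) + h = -47*(-285) - 2534/3 = 13395 - 2534/3 = 37651/3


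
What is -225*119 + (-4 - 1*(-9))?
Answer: -26770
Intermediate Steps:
-225*119 + (-4 - 1*(-9)) = -26775 + (-4 + 9) = -26775 + 5 = -26770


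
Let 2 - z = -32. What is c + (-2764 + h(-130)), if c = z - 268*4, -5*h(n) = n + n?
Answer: -3750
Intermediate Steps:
h(n) = -2*n/5 (h(n) = -(n + n)/5 = -2*n/5)
z = 34 (z = 2 - 1*(-32) = 2 + 32 = 34)
c = -1038 (c = 34 - 268*4 = 34 - 67*16 = 34 - 1072 = -1038)
c + (-2764 + h(-130)) = -1038 + (-2764 - ⅖*(-130)) = -1038 + (-2764 + 52) = -1038 - 2712 = -3750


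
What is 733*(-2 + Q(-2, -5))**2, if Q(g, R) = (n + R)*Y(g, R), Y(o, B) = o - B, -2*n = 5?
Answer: 1759933/4 ≈ 4.3998e+5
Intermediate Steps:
n = -5/2 (n = -1/2*5 = -5/2 ≈ -2.5000)
Q(g, R) = (-5/2 + R)*(g - R)
733*(-2 + Q(-2, -5))**2 = 733*(-2 - (-5 + 2*(-5))*(-5 - 1*(-2))/2)**2 = 733*(-2 - (-5 - 10)*(-5 + 2)/2)**2 = 733*(-2 - 1/2*(-15)*(-3))**2 = 733*(-2 - 45/2)**2 = 733*(-49/2)**2 = 733*(2401/4) = 1759933/4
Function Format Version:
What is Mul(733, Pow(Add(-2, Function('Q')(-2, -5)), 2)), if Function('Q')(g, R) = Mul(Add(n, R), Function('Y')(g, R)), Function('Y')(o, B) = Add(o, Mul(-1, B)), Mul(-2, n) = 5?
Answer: Rational(1759933, 4) ≈ 4.3998e+5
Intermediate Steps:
n = Rational(-5, 2) (n = Mul(Rational(-1, 2), 5) = Rational(-5, 2) ≈ -2.5000)
Function('Q')(g, R) = Mul(Add(Rational(-5, 2), R), Add(g, Mul(-1, R)))
Mul(733, Pow(Add(-2, Function('Q')(-2, -5)), 2)) = Mul(733, Pow(Add(-2, Mul(Rational(-1, 2), Add(-5, Mul(2, -5)), Add(-5, Mul(-1, -2)))), 2)) = Mul(733, Pow(Add(-2, Mul(Rational(-1, 2), Add(-5, -10), Add(-5, 2))), 2)) = Mul(733, Pow(Add(-2, Mul(Rational(-1, 2), -15, -3)), 2)) = Mul(733, Pow(Add(-2, Rational(-45, 2)), 2)) = Mul(733, Pow(Rational(-49, 2), 2)) = Mul(733, Rational(2401, 4)) = Rational(1759933, 4)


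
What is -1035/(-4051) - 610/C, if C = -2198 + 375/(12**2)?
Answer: 227680545/426890329 ≈ 0.53335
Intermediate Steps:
C = -105379/48 (C = -2198 + 375/144 = -2198 + 375*(1/144) = -2198 + 125/48 = -105379/48 ≈ -2195.4)
-1035/(-4051) - 610/C = -1035/(-4051) - 610/(-105379/48) = -1035*(-1/4051) - 610*(-48/105379) = 1035/4051 + 29280/105379 = 227680545/426890329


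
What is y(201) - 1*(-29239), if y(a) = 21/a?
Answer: 1959020/67 ≈ 29239.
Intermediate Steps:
y(201) - 1*(-29239) = 21/201 - 1*(-29239) = 21*(1/201) + 29239 = 7/67 + 29239 = 1959020/67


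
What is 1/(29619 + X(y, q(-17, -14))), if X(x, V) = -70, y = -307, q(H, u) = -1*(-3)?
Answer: 1/29549 ≈ 3.3842e-5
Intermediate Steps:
q(H, u) = 3
1/(29619 + X(y, q(-17, -14))) = 1/(29619 - 70) = 1/29549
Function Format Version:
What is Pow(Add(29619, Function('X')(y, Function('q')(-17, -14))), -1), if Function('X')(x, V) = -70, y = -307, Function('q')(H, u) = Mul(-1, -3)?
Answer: Rational(1, 29549) ≈ 3.3842e-5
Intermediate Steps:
Function('q')(H, u) = 3
Pow(Add(29619, Function('X')(y, Function('q')(-17, -14))), -1) = Pow(Add(29619, -70), -1) = Pow(29549, -1) = Rational(1, 29549)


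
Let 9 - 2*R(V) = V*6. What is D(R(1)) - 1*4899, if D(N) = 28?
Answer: -4871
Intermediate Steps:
R(V) = 9/2 - 3*V (R(V) = 9/2 - V*6/2 = 9/2 - 3*V)
D(R(1)) - 1*4899 = 28 - 1*4899 = 28 - 4899 = -4871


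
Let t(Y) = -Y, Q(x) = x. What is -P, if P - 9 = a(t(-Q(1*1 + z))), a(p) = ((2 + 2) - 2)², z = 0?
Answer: -13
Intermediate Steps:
a(p) = 4 (a(p) = (4 - 2)² = 2² = 4)
P = 13 (P = 9 + 4 = 13)
-P = -1*13 = -13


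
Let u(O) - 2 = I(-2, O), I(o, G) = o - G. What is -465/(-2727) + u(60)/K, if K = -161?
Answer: 79495/146349 ≈ 0.54319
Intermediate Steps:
u(O) = -O (u(O) = 2 + (-2 - O) = -O)
-465/(-2727) + u(60)/K = -465/(-2727) - 1*60/(-161) = -465*(-1/2727) - 60*(-1/161) = 155/909 + 60/161 = 79495/146349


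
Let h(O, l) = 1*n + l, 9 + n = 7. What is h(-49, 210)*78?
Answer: 16224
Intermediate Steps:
n = -2 (n = -9 + 7 = -2)
h(O, l) = -2 + l (h(O, l) = 1*(-2) + l = -2 + l)
h(-49, 210)*78 = (-2 + 210)*78 = 208*78 = 16224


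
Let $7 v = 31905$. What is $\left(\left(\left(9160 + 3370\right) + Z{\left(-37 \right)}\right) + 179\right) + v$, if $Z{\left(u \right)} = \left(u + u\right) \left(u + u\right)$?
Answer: $\frac{159200}{7} \approx 22743.0$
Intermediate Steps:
$v = \frac{31905}{7}$ ($v = \frac{1}{7} \cdot 31905 = \frac{31905}{7} \approx 4557.9$)
$Z{\left(u \right)} = 4 u^{2}$ ($Z{\left(u \right)} = 2 u 2 u = 4 u^{2}$)
$\left(\left(\left(9160 + 3370\right) + Z{\left(-37 \right)}\right) + 179\right) + v = \left(\left(\left(9160 + 3370\right) + 4 \left(-37\right)^{2}\right) + 179\right) + \frac{31905}{7} = \left(\left(12530 + 4 \cdot 1369\right) + 179\right) + \frac{31905}{7} = \left(\left(12530 + 5476\right) + 179\right) + \frac{31905}{7} = \left(18006 + 179\right) + \frac{31905}{7} = 18185 + \frac{31905}{7} = \frac{159200}{7}$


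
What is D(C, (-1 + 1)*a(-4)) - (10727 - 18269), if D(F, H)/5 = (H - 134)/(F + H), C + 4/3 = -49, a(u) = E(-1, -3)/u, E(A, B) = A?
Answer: 1140852/151 ≈ 7555.3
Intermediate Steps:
a(u) = -1/u
C = -151/3 (C = -4/3 - 49 = -151/3 ≈ -50.333)
D(F, H) = 5*(-134 + H)/(F + H) (D(F, H) = 5*((H - 134)/(F + H)) = 5*((-134 + H)/(F + H)) = 5*(-134 + H)/(F + H))
D(C, (-1 + 1)*a(-4)) - (10727 - 18269) = 5*(-134 + (-1 + 1)*(-1/(-4)))/(-151/3 + (-1 + 1)*(-1/(-4))) - (10727 - 18269) = 5*(-134 + 0*(-1*(-¼)))/(-151/3 + 0*(-1*(-¼))) - 1*(-7542) = 5*(-134 + 0*(¼))/(-151/3 + 0*(¼)) + 7542 = 5*(-134 + 0)/(-151/3 + 0) + 7542 = 5*(-134)/(-151/3) + 7542 = 5*(-3/151)*(-134) + 7542 = 2010/151 + 7542 = 1140852/151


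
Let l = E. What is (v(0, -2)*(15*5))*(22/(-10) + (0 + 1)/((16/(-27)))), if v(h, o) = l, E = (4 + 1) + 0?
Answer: -23325/16 ≈ -1457.8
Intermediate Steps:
E = 5 (E = 5 + 0 = 5)
l = 5
v(h, o) = 5
(v(0, -2)*(15*5))*(22/(-10) + (0 + 1)/((16/(-27)))) = (5*(15*5))*(22/(-10) + (0 + 1)/((16/(-27)))) = (5*75)*(22*(-⅒) + 1/(16*(-1/27))) = 375*(-11/5 + 1/(-16/27)) = 375*(-11/5 + 1*(-27/16)) = 375*(-11/5 - 27/16) = 375*(-311/80) = -23325/16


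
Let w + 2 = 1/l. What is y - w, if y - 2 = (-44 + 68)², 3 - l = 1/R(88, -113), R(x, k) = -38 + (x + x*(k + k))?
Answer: 34498862/59515 ≈ 579.67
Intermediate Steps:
R(x, k) = -38 + x + 2*k*x (R(x, k) = -38 + (x + x*(2*k)) = -38 + (x + 2*k*x) = -38 + x + 2*k*x)
l = 59515/19838 (l = 3 - 1/(-38 + 88 + 2*(-113)*88) = 3 - 1/(-38 + 88 - 19888) = 3 - 1/(-19838) = 3 - 1*(-1/19838) = 3 + 1/19838 = 59515/19838 ≈ 3.0000)
w = -99192/59515 (w = -2 + 1/(59515/19838) = -2 + 19838/59515 = -99192/59515 ≈ -1.6667)
y = 578 (y = 2 + (-44 + 68)² = 2 + 24² = 2 + 576 = 578)
y - w = 578 - 1*(-99192/59515) = 578 + 99192/59515 = 34498862/59515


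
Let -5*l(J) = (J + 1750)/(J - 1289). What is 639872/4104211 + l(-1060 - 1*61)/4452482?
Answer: 34330676257311919/220200803500509100 ≈ 0.15591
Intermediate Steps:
l(J) = -(1750 + J)/(5*(-1289 + J)) (l(J) = -(J + 1750)/(5*(J - 1289)) = -(1750 + J)/(5*(-1289 + J)))
639872/4104211 + l(-1060 - 1*61)/4452482 = 639872/4104211 + ((-1750 - (-1060 - 1*61))/(5*(-1289 + (-1060 - 1*61))))/4452482 = 639872*(1/4104211) + ((-1750 - (-1060 - 61))/(5*(-1289 + (-1060 - 61))))*(1/4452482) = 639872/4104211 + ((-1750 - 1*(-1121))/(5*(-1289 - 1121)))*(1/4452482) = 639872/4104211 + ((1/5)*(-1750 + 1121)/(-2410))*(1/4452482) = 639872/4104211 + ((1/5)*(-1/2410)*(-629))*(1/4452482) = 639872/4104211 + (629/12050)*(1/4452482) = 639872/4104211 + 629/53652408100 = 34330676257311919/220200803500509100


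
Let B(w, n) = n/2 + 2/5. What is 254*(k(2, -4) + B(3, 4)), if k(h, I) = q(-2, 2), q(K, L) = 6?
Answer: 10668/5 ≈ 2133.6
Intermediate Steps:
k(h, I) = 6
B(w, n) = ⅖ + n/2 (B(w, n) = n*(½) + 2*(⅕) = n/2 + ⅖ = ⅖ + n/2)
254*(k(2, -4) + B(3, 4)) = 254*(6 + (⅖ + (½)*4)) = 254*(6 + (⅖ + 2)) = 254*(6 + 12/5) = 254*(42/5) = 10668/5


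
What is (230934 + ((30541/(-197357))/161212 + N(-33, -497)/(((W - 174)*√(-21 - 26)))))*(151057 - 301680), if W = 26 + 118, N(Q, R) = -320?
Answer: -1106697864920463302245/31816316684 + 4819936*I*√47/141 ≈ -3.4784e+10 + 2.3435e+5*I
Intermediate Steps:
W = 144
(230934 + ((30541/(-197357))/161212 + N(-33, -497)/(((W - 174)*√(-21 - 26)))))*(151057 - 301680) = (230934 + ((30541/(-197357))/161212 - 320*1/(√(-21 - 26)*(144 - 174))))*(151057 - 301680) = (230934 + ((30541*(-1/197357))*(1/161212) - 320*I*√47/1410))*(-150623) = (230934 + (-30541/197357*1/161212 - 320*I*√47/1410))*(-150623) = (230934 + (-30541/31816316684 - 320*I*√47/1410))*(-150623) = (230934 + (-30541/31816316684 - 32*I*√47/141))*(-150623) = (7347469277072315/31816316684 - 32*I*√47/141)*(-150623) = -1106697864920463302245/31816316684 + 4819936*I*√47/141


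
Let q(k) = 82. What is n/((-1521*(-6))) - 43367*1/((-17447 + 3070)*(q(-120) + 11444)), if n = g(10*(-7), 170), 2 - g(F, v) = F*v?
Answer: 19339881173/14826108726 ≈ 1.3044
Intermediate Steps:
g(F, v) = 2 - F*v
n = 11902 (n = 2 - 1*10*(-7)*170 = 2 - 1*(-70)*170 = 2 + 11900 = 11902)
n/((-1521*(-6))) - 43367*1/((-17447 + 3070)*(q(-120) + 11444)) = 11902/((-1521*(-6))) - 43367*1/((-17447 + 3070)*(82 + 11444)) = 11902/9126 - 43367/(11526*(-14377)) = 11902*(1/9126) - 43367/(-165709302) = 5951/4563 - 43367*(-1/165709302) = 5951/4563 + 2551/9747606 = 19339881173/14826108726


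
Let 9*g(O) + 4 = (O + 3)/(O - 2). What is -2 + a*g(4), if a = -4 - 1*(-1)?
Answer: -11/6 ≈ -1.8333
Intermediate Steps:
g(O) = -4/9 + (3 + O)/(9*(-2 + O)) (g(O) = -4/9 + ((O + 3)/(O - 2))/9 = -4/9 + ((3 + O)/(-2 + O))/9 = -4/9 + (3 + O)/(9*(-2 + O)))
a = -3 (a = -4 + 1 = -3)
-2 + a*g(4) = -2 - (11 - 3*4)/(3*(-2 + 4)) = -2 - (11 - 12)/(3*2) = -2 - (-1)/(3*2) = -2 - 3*(-1/18) = -2 + 1/6 = -11/6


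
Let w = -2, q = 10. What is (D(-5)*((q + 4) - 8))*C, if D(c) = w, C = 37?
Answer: -444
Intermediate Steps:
D(c) = -2
(D(-5)*((q + 4) - 8))*C = -2*((10 + 4) - 8)*37 = -2*(14 - 8)*37 = -2*6*37 = -12*37 = -444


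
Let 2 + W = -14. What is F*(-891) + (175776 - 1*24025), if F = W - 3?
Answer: 168680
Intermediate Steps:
W = -16 (W = -2 - 14 = -16)
F = -19 (F = -16 - 3 = -19)
F*(-891) + (175776 - 1*24025) = -19*(-891) + (175776 - 1*24025) = 16929 + (175776 - 24025) = 16929 + 151751 = 168680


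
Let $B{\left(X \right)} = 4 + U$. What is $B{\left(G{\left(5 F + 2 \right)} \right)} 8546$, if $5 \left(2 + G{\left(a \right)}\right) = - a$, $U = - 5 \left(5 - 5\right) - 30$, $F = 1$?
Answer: $-222196$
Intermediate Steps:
$U = -30$ ($U = \left(-5\right) 0 - 30 = 0 - 30 = -30$)
$G{\left(a \right)} = -2 - \frac{a}{5}$ ($G{\left(a \right)} = -2 + \frac{\left(-1\right) a}{5} = -2 - \frac{a}{5}$)
$B{\left(X \right)} = -26$ ($B{\left(X \right)} = 4 - 30 = -26$)
$B{\left(G{\left(5 F + 2 \right)} \right)} 8546 = \left(-26\right) 8546 = -222196$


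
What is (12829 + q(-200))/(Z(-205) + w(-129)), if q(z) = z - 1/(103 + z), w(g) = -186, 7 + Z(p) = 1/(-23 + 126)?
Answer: -21029407/321361 ≈ -65.439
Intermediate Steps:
Z(p) = -720/103 (Z(p) = -7 + 1/(-23 + 126) = -7 + 1/103 = -720/103)
(12829 + q(-200))/(Z(-205) + w(-129)) = (12829 + (-1 + (-200)**2 + 103*(-200))/(103 - 200))/(-720/103 - 186) = (12829 + (-1 + 40000 - 20600)/(-97))/(-19878/103) = (12829 - 1/97*19399)*(-103/19878) = (12829 - 19399/97)*(-103/19878) = (1225014/97)*(-103/19878) = -21029407/321361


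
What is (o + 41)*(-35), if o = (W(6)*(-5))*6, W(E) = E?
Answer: 4865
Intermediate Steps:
o = -180 (o = (6*(-5))*6 = -30*6 = -180)
(o + 41)*(-35) = (-180 + 41)*(-35) = -139*(-35) = 4865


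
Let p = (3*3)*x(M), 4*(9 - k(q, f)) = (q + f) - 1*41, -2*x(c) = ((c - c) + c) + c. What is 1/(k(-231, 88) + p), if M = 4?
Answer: 1/19 ≈ 0.052632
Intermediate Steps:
x(c) = -c (x(c) = -(((c - c) + c) + c)/2 = -((0 + c) + c)/2 = -(c + c)/2 = -c)
k(q, f) = 77/4 - f/4 - q/4 (k(q, f) = 9 - ((q + f) - 1*41)/4 = 9 - ((f + q) - 41)/4 = 9 - (-41 + f + q)/4 = 9 + (41/4 - f/4 - q/4) = 77/4 - f/4 - q/4)
p = -36 (p = (3*3)*(-1*4) = 9*(-4) = -36)
1/(k(-231, 88) + p) = 1/((77/4 - 1/4*88 - 1/4*(-231)) - 36) = 1/((77/4 - 22 + 231/4) - 36) = 1/(55 - 36) = 1/19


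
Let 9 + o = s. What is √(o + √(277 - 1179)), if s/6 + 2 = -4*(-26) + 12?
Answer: √(675 + I*√902) ≈ 25.987 + 0.57785*I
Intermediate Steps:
s = 684 (s = -12 + 6*(-4*(-26) + 12) = -12 + 6*(104 + 12) = -12 + 6*116 = -12 + 696 = 684)
o = 675 (o = -9 + 684 = 675)
√(o + √(277 - 1179)) = √(675 + √(277 - 1179)) = √(675 + √(-902)) = √(675 + I*√902)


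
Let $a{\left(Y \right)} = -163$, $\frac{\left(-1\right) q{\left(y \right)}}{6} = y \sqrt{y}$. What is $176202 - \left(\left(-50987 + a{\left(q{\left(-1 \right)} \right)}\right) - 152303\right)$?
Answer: $379655$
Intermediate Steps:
$q{\left(y \right)} = - 6 y^{\frac{3}{2}}$ ($q{\left(y \right)} = - 6 y \sqrt{y} = - 6 y^{\frac{3}{2}}$)
$176202 - \left(\left(-50987 + a{\left(q{\left(-1 \right)} \right)}\right) - 152303\right) = 176202 - \left(\left(-50987 - 163\right) - 152303\right) = 176202 - \left(-51150 - 152303\right) = 176202 - -203453 = 176202 + 203453 = 379655$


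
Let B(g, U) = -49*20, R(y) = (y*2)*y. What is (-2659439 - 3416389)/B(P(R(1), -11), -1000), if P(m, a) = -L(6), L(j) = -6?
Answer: 1518957/245 ≈ 6199.8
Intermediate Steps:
R(y) = 2*y² (R(y) = (2*y)*y = 2*y²)
P(m, a) = 6 (P(m, a) = -1*(-6) = 6)
B(g, U) = -980
(-2659439 - 3416389)/B(P(R(1), -11), -1000) = (-2659439 - 3416389)/(-980) = -6075828*(-1/980) = 1518957/245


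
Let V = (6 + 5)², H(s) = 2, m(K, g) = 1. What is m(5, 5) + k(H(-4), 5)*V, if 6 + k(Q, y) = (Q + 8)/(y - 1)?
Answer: -845/2 ≈ -422.50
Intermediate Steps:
k(Q, y) = -6 + (8 + Q)/(-1 + y) (k(Q, y) = -6 + (Q + 8)/(y - 1) = -6 + (8 + Q)/(-1 + y))
V = 121 (V = 11² = 121)
m(5, 5) + k(H(-4), 5)*V = 1 + ((14 + 2 - 6*5)/(-1 + 5))*121 = 1 + ((14 + 2 - 30)/4)*121 = 1 + ((¼)*(-14))*121 = 1 - 7/2*121 = 1 - 847/2 = -845/2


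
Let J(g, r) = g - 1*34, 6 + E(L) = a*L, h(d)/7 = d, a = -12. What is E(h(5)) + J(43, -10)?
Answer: -417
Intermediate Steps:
h(d) = 7*d
E(L) = -6 - 12*L
J(g, r) = -34 + g (J(g, r) = g - 34 = -34 + g)
E(h(5)) + J(43, -10) = (-6 - 84*5) + (-34 + 43) = (-6 - 12*35) + 9 = (-6 - 420) + 9 = -426 + 9 = -417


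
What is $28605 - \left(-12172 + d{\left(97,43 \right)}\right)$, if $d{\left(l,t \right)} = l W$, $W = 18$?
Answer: $39031$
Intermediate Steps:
$d{\left(l,t \right)} = 18 l$ ($d{\left(l,t \right)} = l 18 = 18 l$)
$28605 - \left(-12172 + d{\left(97,43 \right)}\right) = 28605 - \left(-12172 + 18 \cdot 97\right) = 28605 - \left(-12172 + 1746\right) = 28605 - -10426 = 28605 + 10426 = 39031$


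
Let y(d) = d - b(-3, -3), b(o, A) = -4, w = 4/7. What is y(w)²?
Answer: 1024/49 ≈ 20.898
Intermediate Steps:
w = 4/7 (w = 4*(⅐) = 4/7 ≈ 0.57143)
y(d) = 4 + d (y(d) = d - 1*(-4) = d + 4 = 4 + d)
y(w)² = (4 + 4/7)² = (32/7)² = 1024/49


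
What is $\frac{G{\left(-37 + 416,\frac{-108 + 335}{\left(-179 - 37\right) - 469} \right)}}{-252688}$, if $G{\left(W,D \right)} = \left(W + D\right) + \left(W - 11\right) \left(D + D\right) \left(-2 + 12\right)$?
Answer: $\frac{352833}{43272820} \approx 0.0081537$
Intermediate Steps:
$G{\left(W,D \right)} = D + W + 20 D \left(-11 + W\right)$ ($G{\left(W,D \right)} = \left(D + W\right) + \left(-11 + W\right) 2 D 10 = \left(D + W\right) + 2 D \left(-11 + W\right) 10 = \left(D + W\right) + 20 D \left(-11 + W\right) = D + W + 20 D \left(-11 + W\right)$)
$\frac{G{\left(-37 + 416,\frac{-108 + 335}{\left(-179 - 37\right) - 469} \right)}}{-252688} = \frac{\left(-37 + 416\right) - 219 \frac{-108 + 335}{\left(-179 - 37\right) - 469} + 20 \frac{-108 + 335}{\left(-179 - 37\right) - 469} \left(-37 + 416\right)}{-252688} = \left(379 - 219 \frac{227}{-216 - 469} + 20 \frac{227}{-216 - 469} \cdot 379\right) \left(- \frac{1}{252688}\right) = \left(379 - 219 \frac{227}{-685} + 20 \frac{227}{-685} \cdot 379\right) \left(- \frac{1}{252688}\right) = \left(379 - 219 \cdot 227 \left(- \frac{1}{685}\right) + 20 \cdot 227 \left(- \frac{1}{685}\right) 379\right) \left(- \frac{1}{252688}\right) = \left(379 - - \frac{49713}{685} + 20 \left(- \frac{227}{685}\right) 379\right) \left(- \frac{1}{252688}\right) = \left(379 + \frac{49713}{685} - \frac{344132}{137}\right) \left(- \frac{1}{252688}\right) = \left(- \frac{1411332}{685}\right) \left(- \frac{1}{252688}\right) = \frac{352833}{43272820}$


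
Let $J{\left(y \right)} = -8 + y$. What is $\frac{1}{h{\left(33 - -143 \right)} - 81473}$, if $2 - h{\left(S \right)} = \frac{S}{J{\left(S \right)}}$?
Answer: $- \frac{21}{1710913} \approx -1.2274 \cdot 10^{-5}$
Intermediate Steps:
$h{\left(S \right)} = 2 - \frac{S}{-8 + S}$
$\frac{1}{h{\left(33 - -143 \right)} - 81473} = \frac{1}{\frac{-16 + \left(33 - -143\right)}{-8 + \left(33 - -143\right)} - 81473} = \frac{1}{\frac{-16 + \left(33 + 143\right)}{-8 + \left(33 + 143\right)} - 81473} = \frac{1}{\frac{-16 + 176}{-8 + 176} - 81473} = \frac{1}{\frac{1}{168} \cdot 160 - 81473} = \frac{1}{\frac{20}{21} - 81473} = \frac{1}{- \frac{1710913}{21}} = - \frac{21}{1710913}$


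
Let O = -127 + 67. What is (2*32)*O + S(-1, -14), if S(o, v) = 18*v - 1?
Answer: -4093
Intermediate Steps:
S(o, v) = -1 + 18*v
O = -60
(2*32)*O + S(-1, -14) = (2*32)*(-60) + (-1 + 18*(-14)) = 64*(-60) + (-1 - 252) = -3840 - 253 = -4093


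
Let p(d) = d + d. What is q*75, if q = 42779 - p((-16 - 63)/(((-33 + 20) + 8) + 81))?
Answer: 121926075/38 ≈ 3.2086e+6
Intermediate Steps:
p(d) = 2*d
q = 1625681/38 (q = 42779 - 2*(-16 - 63)/(((-33 + 20) + 8) + 81) = 42779 - 2*(-79/((-13 + 8) + 81)) = 42779 - 2*(-79/(-5 + 81)) = 42779 - 2*(-79/76) = 42779 - 2*(-79*1/76) = 42779 - 2*(-79)/76 = 42779 - 1*(-79/38) = 42779 + 79/38 = 1625681/38 ≈ 42781.)
q*75 = (1625681/38)*75 = 121926075/38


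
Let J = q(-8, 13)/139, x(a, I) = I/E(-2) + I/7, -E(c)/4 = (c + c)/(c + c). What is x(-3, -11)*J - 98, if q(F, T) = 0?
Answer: -98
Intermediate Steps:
E(c) = -4 (E(c) = -4*(c + c)/(c + c) = -4*2*c/(2*c) = -4*2*c*1/(2*c) = -4*1 = -4)
x(a, I) = -3*I/28 (x(a, I) = I/(-4) + I/7 = I*(-1/4) + I*(1/7) = -I/4 + I/7 = -3*I/28)
J = 0 (J = 0/139 = 0*(1/139) = 0)
x(-3, -11)*J - 98 = -3/28*(-11)*0 - 98 = (33/28)*0 - 98 = 0 - 98 = -98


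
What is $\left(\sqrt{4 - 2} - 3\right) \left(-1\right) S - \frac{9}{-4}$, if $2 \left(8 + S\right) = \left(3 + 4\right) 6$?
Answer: $\frac{165}{4} - 13 \sqrt{2} \approx 22.865$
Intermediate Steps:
$S = 13$ ($S = -8 + \frac{\left(3 + 4\right) 6}{2} = -8 + \frac{7 \cdot 6}{2} = -8 + \frac{1}{2} \cdot 42 = -8 + 21 = 13$)
$\left(\sqrt{4 - 2} - 3\right) \left(-1\right) S - \frac{9}{-4} = \left(\sqrt{4 - 2} - 3\right) \left(-1\right) 13 - \frac{9}{-4} = \left(\sqrt{2} - 3\right) \left(-1\right) 13 - - \frac{9}{4} = \left(-3 + \sqrt{2}\right) \left(-1\right) 13 + \frac{9}{4} = \left(3 - \sqrt{2}\right) 13 + \frac{9}{4} = \left(39 - 13 \sqrt{2}\right) + \frac{9}{4} = \frac{165}{4} - 13 \sqrt{2}$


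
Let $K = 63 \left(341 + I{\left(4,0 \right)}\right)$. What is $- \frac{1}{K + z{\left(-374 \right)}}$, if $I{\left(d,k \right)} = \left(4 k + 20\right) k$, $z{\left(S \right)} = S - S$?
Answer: $- \frac{1}{21483} \approx -4.6548 \cdot 10^{-5}$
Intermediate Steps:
$z{\left(S \right)} = 0$
$I{\left(d,k \right)} = k \left(20 + 4 k\right)$ ($I{\left(d,k \right)} = \left(20 + 4 k\right) k = k \left(20 + 4 k\right)$)
$K = 21483$ ($K = 63 \left(341 + 4 \cdot 0 \left(5 + 0\right)\right) = 63 \left(341 + 4 \cdot 0 \cdot 5\right) = 63 \left(341 + 0\right) = 63 \cdot 341 = 21483$)
$- \frac{1}{K + z{\left(-374 \right)}} = - \frac{1}{21483 + 0} = - \frac{1}{21483}$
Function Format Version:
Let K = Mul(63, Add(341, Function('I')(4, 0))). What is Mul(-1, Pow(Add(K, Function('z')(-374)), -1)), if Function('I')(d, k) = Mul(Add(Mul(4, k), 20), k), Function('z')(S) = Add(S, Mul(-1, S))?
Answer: Rational(-1, 21483) ≈ -4.6548e-5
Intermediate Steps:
Function('z')(S) = 0
Function('I')(d, k) = Mul(k, Add(20, Mul(4, k))) (Function('I')(d, k) = Mul(Add(20, Mul(4, k)), k) = Mul(k, Add(20, Mul(4, k))))
K = 21483 (K = Mul(63, Add(341, Mul(4, 0, Add(5, 0)))) = Mul(63, Add(341, Mul(4, 0, 5))) = Mul(63, Add(341, 0)) = Mul(63, 341) = 21483)
Mul(-1, Pow(Add(K, Function('z')(-374)), -1)) = Mul(-1, Pow(Add(21483, 0), -1)) = Mul(-1, Pow(21483, -1)) = Mul(-1, Rational(1, 21483)) = Rational(-1, 21483)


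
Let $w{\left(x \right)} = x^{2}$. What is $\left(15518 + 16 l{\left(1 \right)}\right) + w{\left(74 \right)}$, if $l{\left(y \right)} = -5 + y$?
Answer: $20930$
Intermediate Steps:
$\left(15518 + 16 l{\left(1 \right)}\right) + w{\left(74 \right)} = \left(15518 + 16 \left(-5 + 1\right)\right) + 74^{2} = \left(15518 + 16 \left(-4\right)\right) + 5476 = \left(15518 - 64\right) + 5476 = 15454 + 5476 = 20930$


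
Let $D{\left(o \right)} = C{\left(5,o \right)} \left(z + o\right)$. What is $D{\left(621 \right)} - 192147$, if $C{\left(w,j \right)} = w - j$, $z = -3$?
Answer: $-572835$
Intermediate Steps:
$D{\left(o \right)} = \left(-3 + o\right) \left(5 - o\right)$ ($D{\left(o \right)} = \left(5 - o\right) \left(-3 + o\right) = \left(-3 + o\right) \left(5 - o\right)$)
$D{\left(621 \right)} - 192147 = - \left(-5 + 621\right) \left(-3 + 621\right) - 192147 = \left(-1\right) 616 \cdot 618 - 192147 = -380688 - 192147 = -572835$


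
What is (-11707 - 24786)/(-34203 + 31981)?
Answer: 36493/2222 ≈ 16.423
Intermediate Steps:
(-11707 - 24786)/(-34203 + 31981) = -36493/(-2222) = -36493*(-1/2222) = 36493/2222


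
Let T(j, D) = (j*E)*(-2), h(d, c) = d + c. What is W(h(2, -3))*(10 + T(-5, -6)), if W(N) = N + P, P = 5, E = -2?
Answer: -40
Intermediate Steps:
h(d, c) = c + d
T(j, D) = 4*j (T(j, D) = (j*(-2))*(-2) = -2*j*(-2) = 4*j)
W(N) = 5 + N (W(N) = N + 5 = 5 + N)
W(h(2, -3))*(10 + T(-5, -6)) = (5 + (-3 + 2))*(10 + 4*(-5)) = (5 - 1)*(10 - 20) = 4*(-10) = -40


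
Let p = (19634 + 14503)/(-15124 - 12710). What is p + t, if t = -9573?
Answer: -88829673/9278 ≈ -9574.2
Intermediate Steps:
p = -11379/9278 (p = 34137/(-27834) = 34137*(-1/27834) = -11379/9278 ≈ -1.2264)
p + t = -11379/9278 - 9573 = -88829673/9278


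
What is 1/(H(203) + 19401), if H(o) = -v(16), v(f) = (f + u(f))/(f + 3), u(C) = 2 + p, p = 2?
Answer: 19/368599 ≈ 5.1547e-5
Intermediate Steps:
u(C) = 4 (u(C) = 2 + 2 = 4)
v(f) = (4 + f)/(3 + f) (v(f) = (f + 4)/(f + 3) = (4 + f)/(3 + f))
H(o) = -20/19 (H(o) = -(4 + 16)/(3 + 16) = -20/19)
1/(H(203) + 19401) = 1/(-20/19 + 19401) = 1/(368599/19) = 19/368599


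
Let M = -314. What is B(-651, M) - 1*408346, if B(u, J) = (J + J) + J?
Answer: -409288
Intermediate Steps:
B(u, J) = 3*J (B(u, J) = 2*J + J = 3*J)
B(-651, M) - 1*408346 = 3*(-314) - 1*408346 = -942 - 408346 = -409288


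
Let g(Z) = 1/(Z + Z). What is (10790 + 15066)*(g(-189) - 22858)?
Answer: -111702121600/189 ≈ -5.9102e+8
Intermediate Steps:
g(Z) = 1/(2*Z)
(10790 + 15066)*(g(-189) - 22858) = (10790 + 15066)*((½)/(-189) - 22858) = 25856*((½)*(-1/189) - 22858) = 25856*(-1/378 - 22858) = 25856*(-8640325/378) = -111702121600/189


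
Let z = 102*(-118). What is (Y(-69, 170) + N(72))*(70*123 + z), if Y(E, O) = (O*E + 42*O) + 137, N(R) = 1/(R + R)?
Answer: 366142901/24 ≈ 1.5256e+7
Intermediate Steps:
N(R) = 1/(2*R)
Y(E, O) = 137 + 42*O + E*O (Y(E, O) = (E*O + 42*O) + 137 = (42*O + E*O) + 137 = 137 + 42*O + E*O)
z = -12036
(Y(-69, 170) + N(72))*(70*123 + z) = ((137 + 42*170 - 69*170) + (½)/72)*(70*123 - 12036) = ((137 + 7140 - 11730) + (½)*(1/72))*(8610 - 12036) = (-4453 + 1/144)*(-3426) = -641231/144*(-3426) = 366142901/24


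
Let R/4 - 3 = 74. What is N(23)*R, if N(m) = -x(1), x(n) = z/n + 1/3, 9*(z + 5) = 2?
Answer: 12320/9 ≈ 1368.9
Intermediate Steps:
z = -43/9 (z = -5 + (1/9)*2 = -5 + 2/9 = -43/9 ≈ -4.7778)
x(n) = 1/3 - 43/(9*n) (x(n) = -43/(9*n) + 1/3 = 1/3 - 43/(9*n))
R = 308 (R = 12 + 4*74 = 12 + 296 = 308)
N(m) = 40/9 (N(m) = -(-43 + 3*1)/(9*1) = -(-43 + 3)/9 = -(-40)/9 = -1*(-40/9) = 40/9)
N(23)*R = (40/9)*308 = 12320/9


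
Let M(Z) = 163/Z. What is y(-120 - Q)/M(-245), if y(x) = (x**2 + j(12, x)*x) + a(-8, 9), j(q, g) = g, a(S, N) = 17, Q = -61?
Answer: -1709855/163 ≈ -10490.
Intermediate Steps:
y(x) = 17 + 2*x**2 (y(x) = (x**2 + x*x) + 17 = (x**2 + x**2) + 17 = 2*x**2 + 17 = 17 + 2*x**2)
y(-120 - Q)/M(-245) = (17 + 2*(-120 - 1*(-61))**2)/((163/(-245))) = (17 + 2*(-120 + 61)**2)/((163*(-1/245))) = (17 + 2*(-59)**2)/(-163/245) = (17 + 2*3481)*(-245/163) = (17 + 6962)*(-245/163) = 6979*(-245/163) = -1709855/163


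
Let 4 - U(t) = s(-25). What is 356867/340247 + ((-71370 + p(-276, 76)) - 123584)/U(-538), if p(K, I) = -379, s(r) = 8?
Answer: 66462894719/1360988 ≈ 48834.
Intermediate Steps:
U(t) = -4 (U(t) = 4 - 1*8 = 4 - 8 = -4)
356867/340247 + ((-71370 + p(-276, 76)) - 123584)/U(-538) = 356867/340247 + ((-71370 - 379) - 123584)/(-4) = 356867*(1/340247) + (-71749 - 123584)*(-1/4) = 356867/340247 - 195333*(-1/4) = 356867/340247 + 195333/4 = 66462894719/1360988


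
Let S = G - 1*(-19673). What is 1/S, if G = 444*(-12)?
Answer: 1/14345 ≈ 6.9711e-5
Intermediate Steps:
G = -5328
S = 14345 (S = -5328 - 1*(-19673) = -5328 + 19673 = 14345)
1/S = 1/14345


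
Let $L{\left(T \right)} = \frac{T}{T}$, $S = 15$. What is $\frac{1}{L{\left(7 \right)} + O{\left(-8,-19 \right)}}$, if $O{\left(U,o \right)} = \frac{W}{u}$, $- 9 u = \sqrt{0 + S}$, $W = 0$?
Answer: $1$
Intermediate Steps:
$L{\left(T \right)} = 1$
$u = - \frac{\sqrt{15}}{9}$ ($u = - \frac{\sqrt{0 + 15}}{9} = - \frac{\sqrt{15}}{9} \approx -0.43033$)
$O{\left(U,o \right)} = 0$ ($O{\left(U,o \right)} = \frac{0}{\left(- \frac{1}{9}\right) \sqrt{15}} = 0 \left(- \frac{3 \sqrt{15}}{5}\right) = 0$)
$\frac{1}{L{\left(7 \right)} + O{\left(-8,-19 \right)}} = \frac{1}{1 + 0} = 1^{-1} = 1$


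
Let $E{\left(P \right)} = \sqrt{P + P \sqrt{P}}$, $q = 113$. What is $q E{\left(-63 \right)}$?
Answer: $339 \sqrt{-7 - 21 i \sqrt{7}} \approx 1678.0 - 1902.6 i$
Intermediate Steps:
$E{\left(P \right)} = \sqrt{P + P^{\frac{3}{2}}}$
$q E{\left(-63 \right)} = 113 \sqrt{-63 + \left(-63\right)^{\frac{3}{2}}} = 113 \sqrt{-63 - 189 i \sqrt{7}}$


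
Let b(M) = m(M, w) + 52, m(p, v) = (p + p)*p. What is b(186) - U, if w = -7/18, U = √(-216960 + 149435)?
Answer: 69244 - 5*I*√2701 ≈ 69244.0 - 259.86*I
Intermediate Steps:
U = 5*I*√2701 (U = √(-67525) = 5*I*√2701 ≈ 259.86*I)
w = -7/18 (w = -7*1/18 = -7/18 ≈ -0.38889)
m(p, v) = 2*p² (m(p, v) = (2*p)*p = 2*p²)
b(M) = 52 + 2*M² (b(M) = 2*M² + 52 = 52 + 2*M²)
b(186) - U = (52 + 2*186²) - 5*I*√2701 = (52 + 2*34596) - 5*I*√2701 = (52 + 69192) - 5*I*√2701 = 69244 - 5*I*√2701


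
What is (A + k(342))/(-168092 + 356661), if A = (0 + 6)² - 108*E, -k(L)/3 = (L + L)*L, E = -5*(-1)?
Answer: -702288/188569 ≈ -3.7243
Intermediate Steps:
E = 5
k(L) = -6*L² (k(L) = -3*(L + L)*L = -3*2*L*L = -6*L²)
A = -504 (A = (0 + 6)² - 108*5 = 6² - 540 = 36 - 540 = -504)
(A + k(342))/(-168092 + 356661) = (-504 - 6*342²)/(-168092 + 356661) = (-504 - 6*116964)/188569 = (-504 - 701784)*(1/188569) = -702288*1/188569 = -702288/188569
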